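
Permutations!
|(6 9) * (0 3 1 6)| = |(0 3 1 6 9)| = 5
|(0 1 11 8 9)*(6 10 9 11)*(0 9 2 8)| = 7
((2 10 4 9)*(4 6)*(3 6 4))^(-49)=((2 10 4 9)(3 6))^(-49)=(2 9 4 10)(3 6)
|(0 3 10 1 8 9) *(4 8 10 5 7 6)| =|(0 3 5 7 6 4 8 9)(1 10)| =8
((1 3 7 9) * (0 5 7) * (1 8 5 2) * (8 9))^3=((9)(0 2 1 3)(5 7 8))^3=(9)(0 3 1 2)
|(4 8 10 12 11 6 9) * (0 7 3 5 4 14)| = 12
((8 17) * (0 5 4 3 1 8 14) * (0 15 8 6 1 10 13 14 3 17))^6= (0 13 4 15 3)(5 14 17 8 10)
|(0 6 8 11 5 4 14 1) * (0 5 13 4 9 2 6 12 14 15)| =|(0 12 14 1 5 9 2 6 8 11 13 4 15)| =13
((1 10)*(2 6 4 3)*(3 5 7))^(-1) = ((1 10)(2 6 4 5 7 3))^(-1) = (1 10)(2 3 7 5 4 6)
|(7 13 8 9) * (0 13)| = 5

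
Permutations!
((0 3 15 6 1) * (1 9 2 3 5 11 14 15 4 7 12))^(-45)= (0 2 5 3 11 4 14 7 15 12 6 1 9)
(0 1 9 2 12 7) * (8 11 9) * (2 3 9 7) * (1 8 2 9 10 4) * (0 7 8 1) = (0 1 2 12 9 3 10 4)(8 11) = [1, 2, 12, 10, 0, 5, 6, 7, 11, 3, 4, 8, 9]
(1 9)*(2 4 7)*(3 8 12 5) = (1 9)(2 4 7)(3 8 12 5) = [0, 9, 4, 8, 7, 3, 6, 2, 12, 1, 10, 11, 5]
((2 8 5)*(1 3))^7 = (1 3)(2 8 5)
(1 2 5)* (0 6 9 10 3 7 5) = (0 6 9 10 3 7 5 1 2) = [6, 2, 0, 7, 4, 1, 9, 5, 8, 10, 3]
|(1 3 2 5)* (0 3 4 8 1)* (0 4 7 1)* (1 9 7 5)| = 14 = |(0 3 2 1 5 4 8)(7 9)|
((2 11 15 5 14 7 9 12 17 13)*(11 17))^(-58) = ((2 17 13)(5 14 7 9 12 11 15))^(-58) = (2 13 17)(5 11 9 14 15 12 7)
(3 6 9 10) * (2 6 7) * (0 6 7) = [6, 1, 7, 0, 4, 5, 9, 2, 8, 10, 3] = (0 6 9 10 3)(2 7)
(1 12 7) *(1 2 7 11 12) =[0, 1, 7, 3, 4, 5, 6, 2, 8, 9, 10, 12, 11] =(2 7)(11 12)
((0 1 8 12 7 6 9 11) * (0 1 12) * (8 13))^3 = ((0 12 7 6 9 11 1 13 8))^3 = (0 6 1)(7 11 8)(9 13 12)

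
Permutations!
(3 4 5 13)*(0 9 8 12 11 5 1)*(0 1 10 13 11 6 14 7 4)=[9, 1, 2, 0, 10, 11, 14, 4, 12, 8, 13, 5, 6, 3, 7]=(0 9 8 12 6 14 7 4 10 13 3)(5 11)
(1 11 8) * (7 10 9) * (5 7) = (1 11 8)(5 7 10 9) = [0, 11, 2, 3, 4, 7, 6, 10, 1, 5, 9, 8]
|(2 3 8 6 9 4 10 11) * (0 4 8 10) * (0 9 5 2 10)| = |(0 4 9 8 6 5 2 3)(10 11)| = 8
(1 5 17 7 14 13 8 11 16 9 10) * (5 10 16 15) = (1 10)(5 17 7 14 13 8 11 15)(9 16) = [0, 10, 2, 3, 4, 17, 6, 14, 11, 16, 1, 15, 12, 8, 13, 5, 9, 7]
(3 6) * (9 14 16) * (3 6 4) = (3 4)(9 14 16) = [0, 1, 2, 4, 3, 5, 6, 7, 8, 14, 10, 11, 12, 13, 16, 15, 9]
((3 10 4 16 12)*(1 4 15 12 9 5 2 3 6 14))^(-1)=(1 14 6 12 15 10 3 2 5 9 16 4)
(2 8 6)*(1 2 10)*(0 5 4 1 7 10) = (0 5 4 1 2 8 6)(7 10) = [5, 2, 8, 3, 1, 4, 0, 10, 6, 9, 7]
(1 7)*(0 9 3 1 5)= [9, 7, 2, 1, 4, 0, 6, 5, 8, 3]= (0 9 3 1 7 5)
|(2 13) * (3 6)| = |(2 13)(3 6)| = 2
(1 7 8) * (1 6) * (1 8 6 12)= (1 7 6 8 12)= [0, 7, 2, 3, 4, 5, 8, 6, 12, 9, 10, 11, 1]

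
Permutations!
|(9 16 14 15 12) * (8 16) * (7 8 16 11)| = |(7 8 11)(9 16 14 15 12)| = 15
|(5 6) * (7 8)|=2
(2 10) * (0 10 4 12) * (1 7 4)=(0 10 2 1 7 4 12)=[10, 7, 1, 3, 12, 5, 6, 4, 8, 9, 2, 11, 0]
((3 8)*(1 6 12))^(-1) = (1 12 6)(3 8)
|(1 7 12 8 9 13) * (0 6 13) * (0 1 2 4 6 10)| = |(0 10)(1 7 12 8 9)(2 4 6 13)| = 20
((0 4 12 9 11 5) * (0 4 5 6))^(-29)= ((0 5 4 12 9 11 6))^(-29)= (0 6 11 9 12 4 5)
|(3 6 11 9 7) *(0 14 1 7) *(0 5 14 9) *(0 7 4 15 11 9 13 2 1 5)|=22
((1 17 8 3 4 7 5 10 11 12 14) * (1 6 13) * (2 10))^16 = (1 8 4 5 10 12 6)(2 11 14 13 17 3 7)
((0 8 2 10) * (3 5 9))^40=(10)(3 5 9)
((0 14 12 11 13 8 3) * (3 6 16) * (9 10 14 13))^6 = ((0 13 8 6 16 3)(9 10 14 12 11))^6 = (16)(9 10 14 12 11)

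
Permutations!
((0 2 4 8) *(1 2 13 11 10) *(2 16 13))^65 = ((0 2 4 8)(1 16 13 11 10))^65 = (16)(0 2 4 8)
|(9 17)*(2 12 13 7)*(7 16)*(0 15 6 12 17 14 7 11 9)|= |(0 15 6 12 13 16 11 9 14 7 2 17)|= 12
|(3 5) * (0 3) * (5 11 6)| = |(0 3 11 6 5)| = 5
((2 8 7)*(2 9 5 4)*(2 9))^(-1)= ((2 8 7)(4 9 5))^(-1)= (2 7 8)(4 5 9)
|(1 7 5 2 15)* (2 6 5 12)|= 10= |(1 7 12 2 15)(5 6)|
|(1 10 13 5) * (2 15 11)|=12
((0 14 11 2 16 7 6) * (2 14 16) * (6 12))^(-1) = ((0 16 7 12 6)(11 14))^(-1) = (0 6 12 7 16)(11 14)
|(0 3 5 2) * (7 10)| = 4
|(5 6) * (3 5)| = 3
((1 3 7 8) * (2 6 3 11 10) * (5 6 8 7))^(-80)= ((1 11 10 2 8)(3 5 6))^(-80)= (11)(3 5 6)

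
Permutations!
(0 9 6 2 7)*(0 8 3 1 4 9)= [0, 4, 7, 1, 9, 5, 2, 8, 3, 6]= (1 4 9 6 2 7 8 3)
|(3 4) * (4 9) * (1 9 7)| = |(1 9 4 3 7)| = 5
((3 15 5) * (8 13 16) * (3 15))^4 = (8 13 16)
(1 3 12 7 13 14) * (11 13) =(1 3 12 7 11 13 14) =[0, 3, 2, 12, 4, 5, 6, 11, 8, 9, 10, 13, 7, 14, 1]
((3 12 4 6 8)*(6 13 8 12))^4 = ((3 6 12 4 13 8))^4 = (3 13 12)(4 6 8)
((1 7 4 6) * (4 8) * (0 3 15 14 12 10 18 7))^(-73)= ((0 3 15 14 12 10 18 7 8 4 6 1))^(-73)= (0 1 6 4 8 7 18 10 12 14 15 3)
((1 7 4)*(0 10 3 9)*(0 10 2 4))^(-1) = ((0 2 4 1 7)(3 9 10))^(-1) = (0 7 1 4 2)(3 10 9)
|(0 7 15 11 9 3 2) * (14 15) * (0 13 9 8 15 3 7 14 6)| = |(0 14 3 2 13 9 7 6)(8 15 11)| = 24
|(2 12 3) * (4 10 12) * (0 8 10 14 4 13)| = 14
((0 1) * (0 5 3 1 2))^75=(5)(0 2)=((0 2)(1 5 3))^75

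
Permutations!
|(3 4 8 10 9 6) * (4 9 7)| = 12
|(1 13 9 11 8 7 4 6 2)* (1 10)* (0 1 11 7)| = |(0 1 13 9 7 4 6 2 10 11 8)| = 11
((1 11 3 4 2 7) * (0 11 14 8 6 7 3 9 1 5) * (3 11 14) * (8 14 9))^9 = (14)(0 7 8 2 3 9 5 6 11 4 1)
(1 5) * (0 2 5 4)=[2, 4, 5, 3, 0, 1]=(0 2 5 1 4)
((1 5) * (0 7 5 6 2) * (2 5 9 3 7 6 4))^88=(0 4 5)(1 6 2)(3 7 9)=((0 6 5 1 4 2)(3 7 9))^88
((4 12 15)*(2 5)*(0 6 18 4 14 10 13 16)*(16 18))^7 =((0 6 16)(2 5)(4 12 15 14 10 13 18))^7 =(18)(0 6 16)(2 5)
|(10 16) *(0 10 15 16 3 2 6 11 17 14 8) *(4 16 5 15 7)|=|(0 10 3 2 6 11 17 14 8)(4 16 7)(5 15)|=18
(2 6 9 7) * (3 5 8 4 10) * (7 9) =[0, 1, 6, 5, 10, 8, 7, 2, 4, 9, 3] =(2 6 7)(3 5 8 4 10)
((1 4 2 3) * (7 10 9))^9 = ((1 4 2 3)(7 10 9))^9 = (10)(1 4 2 3)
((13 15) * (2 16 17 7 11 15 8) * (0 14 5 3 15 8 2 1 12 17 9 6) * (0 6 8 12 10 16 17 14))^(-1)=((1 10 16 9 8)(2 17 7 11 12 14 5 3 15 13))^(-1)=(1 8 9 16 10)(2 13 15 3 5 14 12 11 7 17)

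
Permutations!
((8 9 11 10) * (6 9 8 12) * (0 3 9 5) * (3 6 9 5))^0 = ((0 6 3 5)(9 11 10 12))^0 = (12)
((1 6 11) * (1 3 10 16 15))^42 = (16)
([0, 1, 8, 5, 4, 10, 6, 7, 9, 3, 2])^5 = (2 10 5 3 9 8)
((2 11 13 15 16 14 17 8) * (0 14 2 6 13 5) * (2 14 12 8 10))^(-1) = (0 5 11 2 10 17 14 16 15 13 6 8 12)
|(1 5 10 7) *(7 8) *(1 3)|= 6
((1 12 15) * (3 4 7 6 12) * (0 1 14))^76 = ((0 1 3 4 7 6 12 15 14))^76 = (0 7 14 4 15 3 12 1 6)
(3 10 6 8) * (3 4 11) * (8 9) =(3 10 6 9 8 4 11) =[0, 1, 2, 10, 11, 5, 9, 7, 4, 8, 6, 3]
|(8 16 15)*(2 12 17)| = |(2 12 17)(8 16 15)| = 3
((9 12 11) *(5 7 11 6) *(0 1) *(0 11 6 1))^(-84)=(12)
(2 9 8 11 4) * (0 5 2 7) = (0 5 2 9 8 11 4 7) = [5, 1, 9, 3, 7, 2, 6, 0, 11, 8, 10, 4]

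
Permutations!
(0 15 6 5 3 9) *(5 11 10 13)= (0 15 6 11 10 13 5 3 9)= [15, 1, 2, 9, 4, 3, 11, 7, 8, 0, 13, 10, 12, 5, 14, 6]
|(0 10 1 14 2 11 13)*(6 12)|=14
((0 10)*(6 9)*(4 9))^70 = ((0 10)(4 9 6))^70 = (10)(4 9 6)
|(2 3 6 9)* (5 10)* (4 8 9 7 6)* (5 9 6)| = 9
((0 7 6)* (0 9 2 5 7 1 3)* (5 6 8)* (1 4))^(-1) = ((0 4 1 3)(2 6 9)(5 7 8))^(-1) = (0 3 1 4)(2 9 6)(5 8 7)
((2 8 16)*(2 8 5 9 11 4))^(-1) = ((2 5 9 11 4)(8 16))^(-1) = (2 4 11 9 5)(8 16)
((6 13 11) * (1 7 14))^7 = (1 7 14)(6 13 11)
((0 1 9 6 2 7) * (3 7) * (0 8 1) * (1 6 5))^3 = (9)(2 8 3 6 7)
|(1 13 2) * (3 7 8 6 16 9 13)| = |(1 3 7 8 6 16 9 13 2)| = 9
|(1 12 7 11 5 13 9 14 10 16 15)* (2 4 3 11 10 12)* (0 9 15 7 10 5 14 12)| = |(0 9 12 10 16 7 5 13 15 1 2 4 3 11 14)| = 15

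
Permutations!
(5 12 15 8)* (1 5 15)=[0, 5, 2, 3, 4, 12, 6, 7, 15, 9, 10, 11, 1, 13, 14, 8]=(1 5 12)(8 15)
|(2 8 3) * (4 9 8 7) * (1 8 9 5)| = |(9)(1 8 3 2 7 4 5)| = 7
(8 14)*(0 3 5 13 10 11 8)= (0 3 5 13 10 11 8 14)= [3, 1, 2, 5, 4, 13, 6, 7, 14, 9, 11, 8, 12, 10, 0]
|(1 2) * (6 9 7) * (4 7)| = |(1 2)(4 7 6 9)| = 4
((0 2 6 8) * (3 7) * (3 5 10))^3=((0 2 6 8)(3 7 5 10))^3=(0 8 6 2)(3 10 5 7)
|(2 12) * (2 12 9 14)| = 3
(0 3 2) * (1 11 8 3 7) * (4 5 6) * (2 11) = (0 7 1 2)(3 11 8)(4 5 6) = [7, 2, 0, 11, 5, 6, 4, 1, 3, 9, 10, 8]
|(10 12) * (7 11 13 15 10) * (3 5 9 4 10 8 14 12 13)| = |(3 5 9 4 10 13 15 8 14 12 7 11)| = 12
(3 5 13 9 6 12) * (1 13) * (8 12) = (1 13 9 6 8 12 3 5) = [0, 13, 2, 5, 4, 1, 8, 7, 12, 6, 10, 11, 3, 9]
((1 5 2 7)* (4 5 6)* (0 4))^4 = ((0 4 5 2 7 1 6))^4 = (0 7 4 1 5 6 2)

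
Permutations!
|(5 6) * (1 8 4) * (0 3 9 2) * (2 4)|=14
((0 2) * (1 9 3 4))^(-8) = ((0 2)(1 9 3 4))^(-8) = (9)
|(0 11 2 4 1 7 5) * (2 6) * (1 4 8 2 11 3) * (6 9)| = |(0 3 1 7 5)(2 8)(6 11 9)| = 30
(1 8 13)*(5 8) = (1 5 8 13) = [0, 5, 2, 3, 4, 8, 6, 7, 13, 9, 10, 11, 12, 1]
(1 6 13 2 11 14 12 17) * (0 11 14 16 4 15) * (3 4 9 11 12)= (0 12 17 1 6 13 2 14 3 4 15)(9 11 16)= [12, 6, 14, 4, 15, 5, 13, 7, 8, 11, 10, 16, 17, 2, 3, 0, 9, 1]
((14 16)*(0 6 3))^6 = ((0 6 3)(14 16))^6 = (16)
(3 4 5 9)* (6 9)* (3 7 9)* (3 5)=(3 4)(5 6)(7 9)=[0, 1, 2, 4, 3, 6, 5, 9, 8, 7]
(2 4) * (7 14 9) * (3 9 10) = (2 4)(3 9 7 14 10) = [0, 1, 4, 9, 2, 5, 6, 14, 8, 7, 3, 11, 12, 13, 10]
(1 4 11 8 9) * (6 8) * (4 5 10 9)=(1 5 10 9)(4 11 6 8)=[0, 5, 2, 3, 11, 10, 8, 7, 4, 1, 9, 6]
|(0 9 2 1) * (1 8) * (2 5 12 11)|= 8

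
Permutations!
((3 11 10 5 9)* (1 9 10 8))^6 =((1 9 3 11 8)(5 10))^6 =(1 9 3 11 8)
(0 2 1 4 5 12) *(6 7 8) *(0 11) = [2, 4, 1, 3, 5, 12, 7, 8, 6, 9, 10, 0, 11] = (0 2 1 4 5 12 11)(6 7 8)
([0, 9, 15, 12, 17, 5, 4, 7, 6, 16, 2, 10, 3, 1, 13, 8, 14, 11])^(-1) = (1 13 14 16 9)(2 10 11 17 4 6 8 15)(3 12)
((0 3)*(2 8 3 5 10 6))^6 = ((0 5 10 6 2 8 3))^6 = (0 3 8 2 6 10 5)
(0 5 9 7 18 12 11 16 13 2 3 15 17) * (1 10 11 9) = (0 5 1 10 11 16 13 2 3 15 17)(7 18 12 9) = [5, 10, 3, 15, 4, 1, 6, 18, 8, 7, 11, 16, 9, 2, 14, 17, 13, 0, 12]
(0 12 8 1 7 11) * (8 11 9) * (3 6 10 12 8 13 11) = (0 8 1 7 9 13 11)(3 6 10 12) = [8, 7, 2, 6, 4, 5, 10, 9, 1, 13, 12, 0, 3, 11]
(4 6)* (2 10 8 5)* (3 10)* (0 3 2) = [3, 1, 2, 10, 6, 0, 4, 7, 5, 9, 8] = (0 3 10 8 5)(4 6)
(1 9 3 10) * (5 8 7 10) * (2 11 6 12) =(1 9 3 5 8 7 10)(2 11 6 12) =[0, 9, 11, 5, 4, 8, 12, 10, 7, 3, 1, 6, 2]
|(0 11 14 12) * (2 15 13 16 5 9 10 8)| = |(0 11 14 12)(2 15 13 16 5 9 10 8)| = 8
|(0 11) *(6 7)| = 2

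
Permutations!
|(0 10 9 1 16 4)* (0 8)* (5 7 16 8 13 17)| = 30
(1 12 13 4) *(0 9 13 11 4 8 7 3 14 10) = (0 9 13 8 7 3 14 10)(1 12 11 4) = [9, 12, 2, 14, 1, 5, 6, 3, 7, 13, 0, 4, 11, 8, 10]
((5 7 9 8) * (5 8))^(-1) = ((5 7 9))^(-1) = (5 9 7)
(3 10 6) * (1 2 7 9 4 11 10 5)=[0, 2, 7, 5, 11, 1, 3, 9, 8, 4, 6, 10]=(1 2 7 9 4 11 10 6 3 5)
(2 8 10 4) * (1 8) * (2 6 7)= (1 8 10 4 6 7 2)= [0, 8, 1, 3, 6, 5, 7, 2, 10, 9, 4]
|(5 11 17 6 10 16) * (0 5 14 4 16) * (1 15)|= |(0 5 11 17 6 10)(1 15)(4 16 14)|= 6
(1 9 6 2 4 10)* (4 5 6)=(1 9 4 10)(2 5 6)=[0, 9, 5, 3, 10, 6, 2, 7, 8, 4, 1]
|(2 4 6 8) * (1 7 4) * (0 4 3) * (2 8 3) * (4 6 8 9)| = 3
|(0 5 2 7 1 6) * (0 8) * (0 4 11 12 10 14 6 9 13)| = |(0 5 2 7 1 9 13)(4 11 12 10 14 6 8)| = 7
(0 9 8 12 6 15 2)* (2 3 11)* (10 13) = (0 9 8 12 6 15 3 11 2)(10 13) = [9, 1, 0, 11, 4, 5, 15, 7, 12, 8, 13, 2, 6, 10, 14, 3]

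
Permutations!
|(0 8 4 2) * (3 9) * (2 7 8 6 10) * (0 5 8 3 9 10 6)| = |(2 5 8 4 7 3 10)| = 7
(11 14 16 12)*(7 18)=(7 18)(11 14 16 12)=[0, 1, 2, 3, 4, 5, 6, 18, 8, 9, 10, 14, 11, 13, 16, 15, 12, 17, 7]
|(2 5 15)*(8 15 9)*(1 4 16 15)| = 8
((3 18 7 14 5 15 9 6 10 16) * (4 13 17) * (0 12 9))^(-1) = (0 15 5 14 7 18 3 16 10 6 9 12)(4 17 13)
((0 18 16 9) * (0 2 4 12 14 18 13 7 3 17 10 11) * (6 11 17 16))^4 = ((0 13 7 3 16 9 2 4 12 14 18 6 11)(10 17))^4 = (0 16 12 11 3 4 6 7 2 18 13 9 14)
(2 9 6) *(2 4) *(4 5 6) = (2 9 4)(5 6) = [0, 1, 9, 3, 2, 6, 5, 7, 8, 4]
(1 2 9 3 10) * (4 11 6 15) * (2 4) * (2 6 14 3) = (1 4 11 14 3 10)(2 9)(6 15) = [0, 4, 9, 10, 11, 5, 15, 7, 8, 2, 1, 14, 12, 13, 3, 6]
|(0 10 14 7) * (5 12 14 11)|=|(0 10 11 5 12 14 7)|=7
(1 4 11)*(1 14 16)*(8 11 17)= (1 4 17 8 11 14 16)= [0, 4, 2, 3, 17, 5, 6, 7, 11, 9, 10, 14, 12, 13, 16, 15, 1, 8]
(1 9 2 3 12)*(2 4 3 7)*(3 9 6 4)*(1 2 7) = (1 6 4 9 3 12 2) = [0, 6, 1, 12, 9, 5, 4, 7, 8, 3, 10, 11, 2]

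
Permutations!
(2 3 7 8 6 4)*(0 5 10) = (0 5 10)(2 3 7 8 6 4) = [5, 1, 3, 7, 2, 10, 4, 8, 6, 9, 0]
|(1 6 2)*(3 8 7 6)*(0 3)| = 7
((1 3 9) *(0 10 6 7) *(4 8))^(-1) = ((0 10 6 7)(1 3 9)(4 8))^(-1) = (0 7 6 10)(1 9 3)(4 8)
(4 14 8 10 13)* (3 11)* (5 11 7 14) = [0, 1, 2, 7, 5, 11, 6, 14, 10, 9, 13, 3, 12, 4, 8] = (3 7 14 8 10 13 4 5 11)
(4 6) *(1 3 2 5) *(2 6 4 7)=(1 3 6 7 2 5)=[0, 3, 5, 6, 4, 1, 7, 2]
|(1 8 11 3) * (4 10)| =|(1 8 11 3)(4 10)| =4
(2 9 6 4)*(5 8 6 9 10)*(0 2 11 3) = (0 2 10 5 8 6 4 11 3) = [2, 1, 10, 0, 11, 8, 4, 7, 6, 9, 5, 3]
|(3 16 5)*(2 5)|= 4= |(2 5 3 16)|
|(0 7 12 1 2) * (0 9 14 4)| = 8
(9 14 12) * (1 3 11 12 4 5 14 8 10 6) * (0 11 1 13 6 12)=(0 11)(1 3)(4 5 14)(6 13)(8 10 12 9)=[11, 3, 2, 1, 5, 14, 13, 7, 10, 8, 12, 0, 9, 6, 4]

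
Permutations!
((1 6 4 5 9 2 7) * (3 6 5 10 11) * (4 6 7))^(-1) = (1 7 3 11 10 4 2 9 5)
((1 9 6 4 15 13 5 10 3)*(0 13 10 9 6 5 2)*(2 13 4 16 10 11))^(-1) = ((0 4 15 11 2)(1 6 16 10 3)(5 9))^(-1) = (0 2 11 15 4)(1 3 10 16 6)(5 9)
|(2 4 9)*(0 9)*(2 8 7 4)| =5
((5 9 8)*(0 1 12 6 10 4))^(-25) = ((0 1 12 6 10 4)(5 9 8))^(-25) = (0 4 10 6 12 1)(5 8 9)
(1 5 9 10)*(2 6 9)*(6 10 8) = [0, 5, 10, 3, 4, 2, 9, 7, 6, 8, 1] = (1 5 2 10)(6 9 8)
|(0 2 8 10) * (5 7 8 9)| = 7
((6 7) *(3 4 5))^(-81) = ((3 4 5)(6 7))^(-81) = (6 7)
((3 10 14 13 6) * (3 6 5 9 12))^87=(3 13 12 14 9 10 5)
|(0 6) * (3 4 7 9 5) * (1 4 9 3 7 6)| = |(0 1 4 6)(3 9 5 7)| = 4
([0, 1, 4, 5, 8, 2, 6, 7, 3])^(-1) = [0, 1, 5, 8, 2, 3, 6, 7, 4]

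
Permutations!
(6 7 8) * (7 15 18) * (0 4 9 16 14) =(0 4 9 16 14)(6 15 18 7 8) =[4, 1, 2, 3, 9, 5, 15, 8, 6, 16, 10, 11, 12, 13, 0, 18, 14, 17, 7]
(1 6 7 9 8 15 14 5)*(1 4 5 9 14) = (1 6 7 14 9 8 15)(4 5) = [0, 6, 2, 3, 5, 4, 7, 14, 15, 8, 10, 11, 12, 13, 9, 1]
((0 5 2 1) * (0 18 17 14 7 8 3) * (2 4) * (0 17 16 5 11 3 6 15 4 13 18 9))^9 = (0 4 7 11 2 8 3 1 6 17 9 15 14)(5 13 18 16)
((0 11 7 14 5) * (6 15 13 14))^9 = (0 11 7 6 15 13 14 5)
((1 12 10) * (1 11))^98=((1 12 10 11))^98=(1 10)(11 12)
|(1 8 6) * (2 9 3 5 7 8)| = |(1 2 9 3 5 7 8 6)| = 8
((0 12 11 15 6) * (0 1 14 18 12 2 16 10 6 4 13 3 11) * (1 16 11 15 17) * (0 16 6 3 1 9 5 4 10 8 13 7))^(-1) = (0 7 4 5 9 17 11 2)(1 13 8 16 12 18 14)(3 10 15)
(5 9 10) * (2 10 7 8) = (2 10 5 9 7 8) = [0, 1, 10, 3, 4, 9, 6, 8, 2, 7, 5]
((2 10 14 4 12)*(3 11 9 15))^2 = ((2 10 14 4 12)(3 11 9 15))^2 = (2 14 12 10 4)(3 9)(11 15)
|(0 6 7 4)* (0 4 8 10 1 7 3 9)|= 4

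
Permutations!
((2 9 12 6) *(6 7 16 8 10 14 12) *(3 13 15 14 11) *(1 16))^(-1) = (1 7 12 14 15 13 3 11 10 8 16)(2 6 9) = ((1 16 8 10 11 3 13 15 14 12 7)(2 9 6))^(-1)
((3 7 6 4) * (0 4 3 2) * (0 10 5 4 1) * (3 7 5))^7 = ((0 1)(2 10 3 5 4)(6 7))^7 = (0 1)(2 3 4 10 5)(6 7)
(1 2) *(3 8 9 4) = (1 2)(3 8 9 4) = [0, 2, 1, 8, 3, 5, 6, 7, 9, 4]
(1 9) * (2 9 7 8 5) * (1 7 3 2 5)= (1 3 2 9 7 8)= [0, 3, 9, 2, 4, 5, 6, 8, 1, 7]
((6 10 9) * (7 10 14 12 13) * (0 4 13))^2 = (0 13 10 6 12 4 7 9 14)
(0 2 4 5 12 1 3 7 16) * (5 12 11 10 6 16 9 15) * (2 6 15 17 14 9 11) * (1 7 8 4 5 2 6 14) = [14, 3, 5, 8, 12, 6, 16, 11, 4, 17, 15, 10, 7, 13, 9, 2, 0, 1] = (0 14 9 17 1 3 8 4 12 7 11 10 15 2 5 6 16)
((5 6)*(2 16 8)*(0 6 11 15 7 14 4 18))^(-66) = (0 14 11)(4 15 6)(5 18 7)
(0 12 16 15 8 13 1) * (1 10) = (0 12 16 15 8 13 10 1) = [12, 0, 2, 3, 4, 5, 6, 7, 13, 9, 1, 11, 16, 10, 14, 8, 15]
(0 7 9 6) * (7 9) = [9, 1, 2, 3, 4, 5, 0, 7, 8, 6] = (0 9 6)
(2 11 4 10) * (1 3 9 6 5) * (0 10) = [10, 3, 11, 9, 0, 1, 5, 7, 8, 6, 2, 4] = (0 10 2 11 4)(1 3 9 6 5)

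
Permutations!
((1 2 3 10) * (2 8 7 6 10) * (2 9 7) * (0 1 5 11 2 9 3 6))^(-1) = (0 7 9 8 1)(2 11 5 10 6)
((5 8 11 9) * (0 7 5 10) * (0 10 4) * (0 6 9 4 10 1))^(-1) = (0 1 10 9 6 4 11 8 5 7)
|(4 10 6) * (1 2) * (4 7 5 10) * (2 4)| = |(1 4 2)(5 10 6 7)| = 12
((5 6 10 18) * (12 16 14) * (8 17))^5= (5 6 10 18)(8 17)(12 14 16)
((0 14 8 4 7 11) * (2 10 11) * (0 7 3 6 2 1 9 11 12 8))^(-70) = (14)(1 11)(7 9)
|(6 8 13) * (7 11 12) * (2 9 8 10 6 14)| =30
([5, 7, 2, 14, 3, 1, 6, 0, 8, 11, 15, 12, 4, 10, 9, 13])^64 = [0, 1, 2, 12, 11, 5, 6, 7, 8, 3, 15, 14, 9, 10, 4, 13]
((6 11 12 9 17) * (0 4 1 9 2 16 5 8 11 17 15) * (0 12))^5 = ((0 4 1 9 15 12 2 16 5 8 11)(6 17))^5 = (0 12 11 15 8 9 5 1 16 4 2)(6 17)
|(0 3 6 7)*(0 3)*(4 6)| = 4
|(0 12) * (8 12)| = 3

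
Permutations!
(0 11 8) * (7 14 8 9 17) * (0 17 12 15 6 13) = (0 11 9 12 15 6 13)(7 14 8 17) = [11, 1, 2, 3, 4, 5, 13, 14, 17, 12, 10, 9, 15, 0, 8, 6, 16, 7]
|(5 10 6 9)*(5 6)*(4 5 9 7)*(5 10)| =|(4 10 9 6 7)| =5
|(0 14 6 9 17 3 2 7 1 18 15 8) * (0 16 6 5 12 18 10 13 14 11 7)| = |(0 11 7 1 10 13 14 5 12 18 15 8 16 6 9 17 3 2)| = 18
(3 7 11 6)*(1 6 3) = (1 6)(3 7 11) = [0, 6, 2, 7, 4, 5, 1, 11, 8, 9, 10, 3]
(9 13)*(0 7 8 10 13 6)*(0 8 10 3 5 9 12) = (0 7 10 13 12)(3 5 9 6 8) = [7, 1, 2, 5, 4, 9, 8, 10, 3, 6, 13, 11, 0, 12]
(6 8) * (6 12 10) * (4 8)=[0, 1, 2, 3, 8, 5, 4, 7, 12, 9, 6, 11, 10]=(4 8 12 10 6)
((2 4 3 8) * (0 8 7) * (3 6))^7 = ((0 8 2 4 6 3 7))^7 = (8)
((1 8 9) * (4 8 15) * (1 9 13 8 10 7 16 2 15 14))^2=(2 4 7)(10 16 15)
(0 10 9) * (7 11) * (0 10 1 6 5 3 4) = (0 1 6 5 3 4)(7 11)(9 10) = [1, 6, 2, 4, 0, 3, 5, 11, 8, 10, 9, 7]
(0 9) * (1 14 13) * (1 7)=[9, 14, 2, 3, 4, 5, 6, 1, 8, 0, 10, 11, 12, 7, 13]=(0 9)(1 14 13 7)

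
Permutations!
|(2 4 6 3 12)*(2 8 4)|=|(3 12 8 4 6)|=5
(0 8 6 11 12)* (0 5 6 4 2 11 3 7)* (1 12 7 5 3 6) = (0 8 4 2 11 7)(1 12 3 5) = [8, 12, 11, 5, 2, 1, 6, 0, 4, 9, 10, 7, 3]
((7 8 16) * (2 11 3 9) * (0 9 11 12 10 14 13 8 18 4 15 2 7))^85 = ((0 9 7 18 4 15 2 12 10 14 13 8 16)(3 11))^85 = (0 12 9 10 7 14 18 13 4 8 15 16 2)(3 11)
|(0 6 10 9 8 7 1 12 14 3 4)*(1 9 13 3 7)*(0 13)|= |(0 6 10)(1 12 14 7 9 8)(3 4 13)|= 6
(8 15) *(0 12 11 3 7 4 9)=(0 12 11 3 7 4 9)(8 15)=[12, 1, 2, 7, 9, 5, 6, 4, 15, 0, 10, 3, 11, 13, 14, 8]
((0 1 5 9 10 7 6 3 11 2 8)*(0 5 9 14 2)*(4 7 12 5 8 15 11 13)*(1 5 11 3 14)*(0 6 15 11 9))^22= (0 5 1)(2 6)(3 4 15 13 7)(9 10 12)(11 14)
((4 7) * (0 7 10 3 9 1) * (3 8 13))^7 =(0 9 13 10 7 1 3 8 4)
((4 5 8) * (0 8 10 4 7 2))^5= (0 8 7 2)(4 10 5)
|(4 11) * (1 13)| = |(1 13)(4 11)| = 2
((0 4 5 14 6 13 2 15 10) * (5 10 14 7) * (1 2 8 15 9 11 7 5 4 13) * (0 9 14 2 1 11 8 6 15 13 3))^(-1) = (0 3)(2 15 14)(4 7 11 6 13 8 9 10)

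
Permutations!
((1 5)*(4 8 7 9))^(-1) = ((1 5)(4 8 7 9))^(-1) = (1 5)(4 9 7 8)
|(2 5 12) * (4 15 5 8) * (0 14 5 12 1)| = 20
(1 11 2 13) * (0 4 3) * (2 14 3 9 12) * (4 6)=[6, 11, 13, 0, 9, 5, 4, 7, 8, 12, 10, 14, 2, 1, 3]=(0 6 4 9 12 2 13 1 11 14 3)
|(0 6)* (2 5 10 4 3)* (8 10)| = 6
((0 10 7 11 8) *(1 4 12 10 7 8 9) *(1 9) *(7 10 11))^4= ((0 10 8)(1 4 12 11))^4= (12)(0 10 8)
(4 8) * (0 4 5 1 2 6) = (0 4 8 5 1 2 6) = [4, 2, 6, 3, 8, 1, 0, 7, 5]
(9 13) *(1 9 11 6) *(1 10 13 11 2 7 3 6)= [0, 9, 7, 6, 4, 5, 10, 3, 8, 11, 13, 1, 12, 2]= (1 9 11)(2 7 3 6 10 13)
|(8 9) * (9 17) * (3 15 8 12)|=6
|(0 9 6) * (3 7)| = 6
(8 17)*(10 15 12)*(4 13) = (4 13)(8 17)(10 15 12) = [0, 1, 2, 3, 13, 5, 6, 7, 17, 9, 15, 11, 10, 4, 14, 12, 16, 8]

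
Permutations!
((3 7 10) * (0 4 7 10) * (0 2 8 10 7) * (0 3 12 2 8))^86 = ((0 4 3 7 8 10 12 2))^86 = (0 12 8 3)(2 10 7 4)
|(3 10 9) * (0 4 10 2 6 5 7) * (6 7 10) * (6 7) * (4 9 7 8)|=|(0 9 3 2 6 5 10 7)(4 8)|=8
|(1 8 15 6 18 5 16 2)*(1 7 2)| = 14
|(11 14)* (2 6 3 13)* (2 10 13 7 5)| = |(2 6 3 7 5)(10 13)(11 14)| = 10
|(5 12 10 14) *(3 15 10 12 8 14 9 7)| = 15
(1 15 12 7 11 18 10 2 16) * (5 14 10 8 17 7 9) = (1 15 12 9 5 14 10 2 16)(7 11 18 8 17) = [0, 15, 16, 3, 4, 14, 6, 11, 17, 5, 2, 18, 9, 13, 10, 12, 1, 7, 8]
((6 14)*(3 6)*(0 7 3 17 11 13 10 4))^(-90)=(17)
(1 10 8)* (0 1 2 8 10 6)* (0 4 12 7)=(0 1 6 4 12 7)(2 8)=[1, 6, 8, 3, 12, 5, 4, 0, 2, 9, 10, 11, 7]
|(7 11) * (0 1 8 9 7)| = 6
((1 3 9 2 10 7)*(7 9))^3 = ((1 3 7)(2 10 9))^3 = (10)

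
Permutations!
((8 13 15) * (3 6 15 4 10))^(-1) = (3 10 4 13 8 15 6)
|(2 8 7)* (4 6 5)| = 3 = |(2 8 7)(4 6 5)|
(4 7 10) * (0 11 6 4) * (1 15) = (0 11 6 4 7 10)(1 15) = [11, 15, 2, 3, 7, 5, 4, 10, 8, 9, 0, 6, 12, 13, 14, 1]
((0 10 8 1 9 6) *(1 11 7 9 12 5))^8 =((0 10 8 11 7 9 6)(1 12 5))^8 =(0 10 8 11 7 9 6)(1 5 12)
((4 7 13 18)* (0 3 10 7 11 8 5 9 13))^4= (4 9 11 13 8 18 5)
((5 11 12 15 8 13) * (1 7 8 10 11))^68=(15)(1 13 7 5 8)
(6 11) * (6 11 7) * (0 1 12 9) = (0 1 12 9)(6 7) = [1, 12, 2, 3, 4, 5, 7, 6, 8, 0, 10, 11, 9]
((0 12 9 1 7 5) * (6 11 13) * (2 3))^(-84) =((0 12 9 1 7 5)(2 3)(6 11 13))^(-84) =(13)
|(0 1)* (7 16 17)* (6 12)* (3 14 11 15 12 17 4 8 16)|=24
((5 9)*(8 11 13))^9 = (13)(5 9)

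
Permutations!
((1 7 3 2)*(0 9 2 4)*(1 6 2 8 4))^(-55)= (0 9 8 4)(1 3 7)(2 6)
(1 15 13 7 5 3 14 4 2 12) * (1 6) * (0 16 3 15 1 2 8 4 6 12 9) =[16, 1, 9, 14, 8, 15, 2, 5, 4, 0, 10, 11, 12, 7, 6, 13, 3] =(0 16 3 14 6 2 9)(4 8)(5 15 13 7)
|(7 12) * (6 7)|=|(6 7 12)|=3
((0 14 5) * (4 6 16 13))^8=(16)(0 5 14)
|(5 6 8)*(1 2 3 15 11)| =|(1 2 3 15 11)(5 6 8)| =15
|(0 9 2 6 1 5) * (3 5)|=7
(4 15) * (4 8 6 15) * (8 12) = (6 15 12 8) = [0, 1, 2, 3, 4, 5, 15, 7, 6, 9, 10, 11, 8, 13, 14, 12]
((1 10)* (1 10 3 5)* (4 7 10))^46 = (1 3 5)(4 7 10)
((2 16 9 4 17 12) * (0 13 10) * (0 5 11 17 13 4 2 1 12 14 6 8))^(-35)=((0 4 13 10 5 11 17 14 6 8)(1 12)(2 16 9))^(-35)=(0 11)(1 12)(2 16 9)(4 17)(5 8)(6 10)(13 14)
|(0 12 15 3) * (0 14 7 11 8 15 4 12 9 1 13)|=|(0 9 1 13)(3 14 7 11 8 15)(4 12)|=12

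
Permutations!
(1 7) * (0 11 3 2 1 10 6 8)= (0 11 3 2 1 7 10 6 8)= [11, 7, 1, 2, 4, 5, 8, 10, 0, 9, 6, 3]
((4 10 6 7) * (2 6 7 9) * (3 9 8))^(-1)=((2 6 8 3 9)(4 10 7))^(-1)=(2 9 3 8 6)(4 7 10)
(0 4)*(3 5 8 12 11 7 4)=(0 3 5 8 12 11 7 4)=[3, 1, 2, 5, 0, 8, 6, 4, 12, 9, 10, 7, 11]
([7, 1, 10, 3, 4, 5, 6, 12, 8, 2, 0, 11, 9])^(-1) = [10, 1, 9, 3, 4, 5, 6, 0, 8, 12, 2, 11, 7]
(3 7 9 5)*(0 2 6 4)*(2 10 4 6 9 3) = (0 10 4)(2 9 5)(3 7) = [10, 1, 9, 7, 0, 2, 6, 3, 8, 5, 4]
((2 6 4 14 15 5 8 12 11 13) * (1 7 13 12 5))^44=(1 6)(2 15)(4 7)(13 14)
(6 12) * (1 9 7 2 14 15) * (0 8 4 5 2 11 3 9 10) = (0 8 4 5 2 14 15 1 10)(3 9 7 11)(6 12) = [8, 10, 14, 9, 5, 2, 12, 11, 4, 7, 0, 3, 6, 13, 15, 1]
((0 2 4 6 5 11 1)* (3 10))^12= (0 11 6 2 1 5 4)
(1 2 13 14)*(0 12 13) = (0 12 13 14 1 2) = [12, 2, 0, 3, 4, 5, 6, 7, 8, 9, 10, 11, 13, 14, 1]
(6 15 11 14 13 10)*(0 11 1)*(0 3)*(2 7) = [11, 3, 7, 0, 4, 5, 15, 2, 8, 9, 6, 14, 12, 10, 13, 1] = (0 11 14 13 10 6 15 1 3)(2 7)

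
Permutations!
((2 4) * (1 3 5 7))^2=((1 3 5 7)(2 4))^2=(1 5)(3 7)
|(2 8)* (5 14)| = 2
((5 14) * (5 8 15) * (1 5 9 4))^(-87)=(1 15 5 9 14 4 8)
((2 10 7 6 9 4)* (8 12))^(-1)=(2 4 9 6 7 10)(8 12)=((2 10 7 6 9 4)(8 12))^(-1)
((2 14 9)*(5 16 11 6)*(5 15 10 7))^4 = ((2 14 9)(5 16 11 6 15 10 7))^4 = (2 14 9)(5 15 16 10 11 7 6)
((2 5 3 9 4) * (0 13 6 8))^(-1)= ((0 13 6 8)(2 5 3 9 4))^(-1)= (0 8 6 13)(2 4 9 3 5)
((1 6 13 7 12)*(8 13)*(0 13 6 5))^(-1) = ((0 13 7 12 1 5)(6 8))^(-1) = (0 5 1 12 7 13)(6 8)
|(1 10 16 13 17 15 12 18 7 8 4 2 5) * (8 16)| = 42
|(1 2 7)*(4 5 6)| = |(1 2 7)(4 5 6)| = 3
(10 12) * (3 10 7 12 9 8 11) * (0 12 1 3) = (0 12 7 1 3 10 9 8 11) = [12, 3, 2, 10, 4, 5, 6, 1, 11, 8, 9, 0, 7]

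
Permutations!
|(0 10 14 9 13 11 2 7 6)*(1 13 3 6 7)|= 12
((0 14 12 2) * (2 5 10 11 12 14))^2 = ((14)(0 2)(5 10 11 12))^2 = (14)(5 11)(10 12)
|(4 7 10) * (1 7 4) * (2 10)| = 4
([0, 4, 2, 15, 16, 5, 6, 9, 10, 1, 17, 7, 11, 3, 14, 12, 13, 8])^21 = (17)(1 4 16 13 3 15 12 11 7 9)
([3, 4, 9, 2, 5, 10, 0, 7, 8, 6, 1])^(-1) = [6, 10, 3, 0, 1, 4, 9, 7, 8, 2, 5]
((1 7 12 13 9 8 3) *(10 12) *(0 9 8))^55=(0 9)(1 3 8 13 12 10 7)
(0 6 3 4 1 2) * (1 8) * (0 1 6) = (1 2)(3 4 8 6) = [0, 2, 1, 4, 8, 5, 3, 7, 6]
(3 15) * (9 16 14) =(3 15)(9 16 14) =[0, 1, 2, 15, 4, 5, 6, 7, 8, 16, 10, 11, 12, 13, 9, 3, 14]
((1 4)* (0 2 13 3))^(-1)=(0 3 13 2)(1 4)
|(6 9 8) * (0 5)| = 6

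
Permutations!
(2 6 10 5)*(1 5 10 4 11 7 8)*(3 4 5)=(1 3 4 11 7 8)(2 6 5)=[0, 3, 6, 4, 11, 2, 5, 8, 1, 9, 10, 7]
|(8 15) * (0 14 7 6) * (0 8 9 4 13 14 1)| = 8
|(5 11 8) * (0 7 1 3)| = |(0 7 1 3)(5 11 8)| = 12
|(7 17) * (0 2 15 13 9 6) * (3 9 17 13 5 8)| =|(0 2 15 5 8 3 9 6)(7 13 17)| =24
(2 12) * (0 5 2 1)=(0 5 2 12 1)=[5, 0, 12, 3, 4, 2, 6, 7, 8, 9, 10, 11, 1]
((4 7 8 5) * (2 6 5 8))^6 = (8)(2 6 5 4 7)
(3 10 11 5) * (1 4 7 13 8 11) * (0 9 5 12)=[9, 4, 2, 10, 7, 3, 6, 13, 11, 5, 1, 12, 0, 8]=(0 9 5 3 10 1 4 7 13 8 11 12)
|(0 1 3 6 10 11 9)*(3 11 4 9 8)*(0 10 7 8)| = 12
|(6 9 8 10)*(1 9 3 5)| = |(1 9 8 10 6 3 5)| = 7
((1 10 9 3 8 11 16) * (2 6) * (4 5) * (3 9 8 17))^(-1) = (1 16 11 8 10)(2 6)(3 17)(4 5) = ((1 10 8 11 16)(2 6)(3 17)(4 5))^(-1)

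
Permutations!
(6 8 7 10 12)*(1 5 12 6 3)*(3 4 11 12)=(1 5 3)(4 11 12)(6 8 7 10)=[0, 5, 2, 1, 11, 3, 8, 10, 7, 9, 6, 12, 4]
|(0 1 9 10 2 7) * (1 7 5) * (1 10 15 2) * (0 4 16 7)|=|(1 9 15 2 5 10)(4 16 7)|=6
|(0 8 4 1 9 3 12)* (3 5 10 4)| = 20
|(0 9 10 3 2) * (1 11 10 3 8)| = 4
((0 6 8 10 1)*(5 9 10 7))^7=((0 6 8 7 5 9 10 1))^7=(0 1 10 9 5 7 8 6)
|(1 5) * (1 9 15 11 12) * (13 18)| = 6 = |(1 5 9 15 11 12)(13 18)|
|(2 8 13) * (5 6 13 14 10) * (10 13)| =12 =|(2 8 14 13)(5 6 10)|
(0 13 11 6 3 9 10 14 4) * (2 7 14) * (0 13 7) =(0 7 14 4 13 11 6 3 9 10 2) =[7, 1, 0, 9, 13, 5, 3, 14, 8, 10, 2, 6, 12, 11, 4]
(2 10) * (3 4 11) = (2 10)(3 4 11) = [0, 1, 10, 4, 11, 5, 6, 7, 8, 9, 2, 3]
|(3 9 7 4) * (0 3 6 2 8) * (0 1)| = |(0 3 9 7 4 6 2 8 1)| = 9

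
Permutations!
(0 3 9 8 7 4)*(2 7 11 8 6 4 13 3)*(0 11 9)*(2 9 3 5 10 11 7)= [9, 1, 2, 0, 7, 10, 4, 13, 3, 6, 11, 8, 12, 5]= (0 9 6 4 7 13 5 10 11 8 3)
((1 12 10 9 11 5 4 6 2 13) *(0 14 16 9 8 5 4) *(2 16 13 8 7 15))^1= ((0 14 13 1 12 10 7 15 2 8 5)(4 6 16 9 11))^1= (0 14 13 1 12 10 7 15 2 8 5)(4 6 16 9 11)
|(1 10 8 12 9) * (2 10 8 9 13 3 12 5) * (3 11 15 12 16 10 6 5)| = |(1 8 3 16 10 9)(2 6 5)(11 15 12 13)| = 12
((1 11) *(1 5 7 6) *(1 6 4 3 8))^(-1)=((1 11 5 7 4 3 8))^(-1)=(1 8 3 4 7 5 11)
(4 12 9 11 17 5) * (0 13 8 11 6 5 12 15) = (0 13 8 11 17 12 9 6 5 4 15) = [13, 1, 2, 3, 15, 4, 5, 7, 11, 6, 10, 17, 9, 8, 14, 0, 16, 12]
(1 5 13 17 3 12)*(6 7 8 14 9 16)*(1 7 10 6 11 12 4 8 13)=[0, 5, 2, 4, 8, 1, 10, 13, 14, 16, 6, 12, 7, 17, 9, 15, 11, 3]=(1 5)(3 4 8 14 9 16 11 12 7 13 17)(6 10)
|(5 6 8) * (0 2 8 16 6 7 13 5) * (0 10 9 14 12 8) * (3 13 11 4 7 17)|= |(0 2)(3 13 5 17)(4 7 11)(6 16)(8 10 9 14 12)|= 60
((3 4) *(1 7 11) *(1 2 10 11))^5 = (1 7)(2 11 10)(3 4)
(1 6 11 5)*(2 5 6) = [0, 2, 5, 3, 4, 1, 11, 7, 8, 9, 10, 6] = (1 2 5)(6 11)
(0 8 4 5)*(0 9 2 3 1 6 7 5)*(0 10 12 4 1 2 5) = (0 8 1 6 7)(2 3)(4 10 12)(5 9) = [8, 6, 3, 2, 10, 9, 7, 0, 1, 5, 12, 11, 4]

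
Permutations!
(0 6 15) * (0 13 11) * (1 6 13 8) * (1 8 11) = (0 13 1 6 15 11) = [13, 6, 2, 3, 4, 5, 15, 7, 8, 9, 10, 0, 12, 1, 14, 11]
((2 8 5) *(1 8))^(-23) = (1 8 5 2)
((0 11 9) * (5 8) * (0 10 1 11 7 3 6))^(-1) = (0 6 3 7)(1 10 9 11)(5 8)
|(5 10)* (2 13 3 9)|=|(2 13 3 9)(5 10)|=4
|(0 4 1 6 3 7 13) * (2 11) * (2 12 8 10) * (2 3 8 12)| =|(0 4 1 6 8 10 3 7 13)(2 11)| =18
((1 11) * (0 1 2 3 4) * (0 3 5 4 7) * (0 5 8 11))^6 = ((0 1)(2 8 11)(3 7 5 4))^6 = (11)(3 5)(4 7)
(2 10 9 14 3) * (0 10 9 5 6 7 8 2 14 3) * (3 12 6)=(0 10 5 3 14)(2 9 12 6 7 8)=[10, 1, 9, 14, 4, 3, 7, 8, 2, 12, 5, 11, 6, 13, 0]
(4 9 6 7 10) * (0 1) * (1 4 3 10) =(0 4 9 6 7 1)(3 10) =[4, 0, 2, 10, 9, 5, 7, 1, 8, 6, 3]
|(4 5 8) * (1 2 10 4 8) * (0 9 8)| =|(0 9 8)(1 2 10 4 5)| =15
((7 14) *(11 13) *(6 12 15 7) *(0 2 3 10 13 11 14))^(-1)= ((0 2 3 10 13 14 6 12 15 7))^(-1)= (0 7 15 12 6 14 13 10 3 2)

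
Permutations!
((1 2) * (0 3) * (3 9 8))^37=(0 9 8 3)(1 2)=((0 9 8 3)(1 2))^37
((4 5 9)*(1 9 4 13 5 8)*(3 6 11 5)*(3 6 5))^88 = (1 4 3 6 9 8 5 11 13)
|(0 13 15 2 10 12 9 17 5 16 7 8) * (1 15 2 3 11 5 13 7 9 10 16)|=|(0 7 8)(1 15 3 11 5)(2 16 9 17 13)(10 12)|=30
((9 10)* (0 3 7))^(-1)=(0 7 3)(9 10)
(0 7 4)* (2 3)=(0 7 4)(2 3)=[7, 1, 3, 2, 0, 5, 6, 4]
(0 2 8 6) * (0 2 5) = (0 5)(2 8 6) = [5, 1, 8, 3, 4, 0, 2, 7, 6]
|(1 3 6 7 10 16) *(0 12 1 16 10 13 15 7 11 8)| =|(16)(0 12 1 3 6 11 8)(7 13 15)| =21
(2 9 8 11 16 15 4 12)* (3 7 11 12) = [0, 1, 9, 7, 3, 5, 6, 11, 12, 8, 10, 16, 2, 13, 14, 4, 15] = (2 9 8 12)(3 7 11 16 15 4)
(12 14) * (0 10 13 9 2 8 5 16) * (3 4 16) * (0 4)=(0 10 13 9 2 8 5 3)(4 16)(12 14)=[10, 1, 8, 0, 16, 3, 6, 7, 5, 2, 13, 11, 14, 9, 12, 15, 4]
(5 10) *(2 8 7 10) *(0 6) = (0 6)(2 8 7 10 5) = [6, 1, 8, 3, 4, 2, 0, 10, 7, 9, 5]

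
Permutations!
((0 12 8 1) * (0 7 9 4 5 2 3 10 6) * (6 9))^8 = ((0 12 8 1 7 6)(2 3 10 9 4 5))^8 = (0 8 7)(1 6 12)(2 10 4)(3 9 5)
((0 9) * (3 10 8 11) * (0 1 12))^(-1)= (0 12 1 9)(3 11 8 10)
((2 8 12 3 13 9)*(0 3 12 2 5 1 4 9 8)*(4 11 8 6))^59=(0 4 11 3 9 8 13 5 2 6 1)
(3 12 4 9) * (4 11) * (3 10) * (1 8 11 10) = (1 8 11 4 9)(3 12 10) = [0, 8, 2, 12, 9, 5, 6, 7, 11, 1, 3, 4, 10]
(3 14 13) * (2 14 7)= (2 14 13 3 7)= [0, 1, 14, 7, 4, 5, 6, 2, 8, 9, 10, 11, 12, 3, 13]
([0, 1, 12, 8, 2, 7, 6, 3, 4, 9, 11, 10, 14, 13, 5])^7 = (2 4 8 3 7 5 14 12)(10 11)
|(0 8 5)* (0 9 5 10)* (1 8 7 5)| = 7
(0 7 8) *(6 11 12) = [7, 1, 2, 3, 4, 5, 11, 8, 0, 9, 10, 12, 6] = (0 7 8)(6 11 12)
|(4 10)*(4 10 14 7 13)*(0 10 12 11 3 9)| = 12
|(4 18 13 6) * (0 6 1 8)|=7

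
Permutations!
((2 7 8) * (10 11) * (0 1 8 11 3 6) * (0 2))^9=((0 1 8)(2 7 11 10 3 6))^9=(2 10)(3 7)(6 11)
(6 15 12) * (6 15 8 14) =[0, 1, 2, 3, 4, 5, 8, 7, 14, 9, 10, 11, 15, 13, 6, 12] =(6 8 14)(12 15)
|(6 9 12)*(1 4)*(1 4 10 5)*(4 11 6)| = |(1 10 5)(4 11 6 9 12)| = 15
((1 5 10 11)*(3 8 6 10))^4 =((1 5 3 8 6 10 11))^4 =(1 6 5 10 3 11 8)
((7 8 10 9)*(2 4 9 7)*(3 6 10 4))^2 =((2 3 6 10 7 8 4 9))^2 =(2 6 7 4)(3 10 8 9)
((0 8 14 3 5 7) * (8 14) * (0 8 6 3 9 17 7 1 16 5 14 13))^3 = (0 13)(3 17 6 9 8 14 7)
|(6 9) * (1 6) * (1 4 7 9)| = |(1 6)(4 7 9)| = 6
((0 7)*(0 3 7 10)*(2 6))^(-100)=((0 10)(2 6)(3 7))^(-100)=(10)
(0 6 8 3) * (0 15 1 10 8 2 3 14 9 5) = (0 6 2 3 15 1 10 8 14 9 5) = [6, 10, 3, 15, 4, 0, 2, 7, 14, 5, 8, 11, 12, 13, 9, 1]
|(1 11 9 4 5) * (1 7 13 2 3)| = |(1 11 9 4 5 7 13 2 3)| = 9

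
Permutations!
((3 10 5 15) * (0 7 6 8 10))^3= (0 8 15 7 10 3 6 5)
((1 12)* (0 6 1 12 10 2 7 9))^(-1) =(12)(0 9 7 2 10 1 6)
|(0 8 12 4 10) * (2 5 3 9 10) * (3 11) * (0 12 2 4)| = 9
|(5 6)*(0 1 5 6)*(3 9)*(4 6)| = 6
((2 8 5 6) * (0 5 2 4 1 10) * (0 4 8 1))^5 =((0 5 6 8 2 1 10 4))^5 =(0 1 6 4 2 5 10 8)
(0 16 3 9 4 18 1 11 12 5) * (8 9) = [16, 11, 2, 8, 18, 0, 6, 7, 9, 4, 10, 12, 5, 13, 14, 15, 3, 17, 1] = (0 16 3 8 9 4 18 1 11 12 5)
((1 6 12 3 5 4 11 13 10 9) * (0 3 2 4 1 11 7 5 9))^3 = (0 11)(1 2 5 12 7 6 4)(3 13)(9 10)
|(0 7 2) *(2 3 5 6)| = 6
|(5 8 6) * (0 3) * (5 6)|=|(0 3)(5 8)|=2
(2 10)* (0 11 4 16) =(0 11 4 16)(2 10) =[11, 1, 10, 3, 16, 5, 6, 7, 8, 9, 2, 4, 12, 13, 14, 15, 0]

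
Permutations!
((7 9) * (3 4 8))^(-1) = (3 8 4)(7 9)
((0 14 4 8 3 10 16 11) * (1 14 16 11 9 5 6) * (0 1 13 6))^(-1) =((0 16 9 5)(1 14 4 8 3 10 11)(6 13))^(-1) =(0 5 9 16)(1 11 10 3 8 4 14)(6 13)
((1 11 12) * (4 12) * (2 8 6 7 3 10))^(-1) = (1 12 4 11)(2 10 3 7 6 8)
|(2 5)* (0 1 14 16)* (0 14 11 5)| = 10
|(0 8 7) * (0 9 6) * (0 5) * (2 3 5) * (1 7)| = |(0 8 1 7 9 6 2 3 5)| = 9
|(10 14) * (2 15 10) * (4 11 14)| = 6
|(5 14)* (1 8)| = 2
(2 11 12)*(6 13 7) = (2 11 12)(6 13 7) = [0, 1, 11, 3, 4, 5, 13, 6, 8, 9, 10, 12, 2, 7]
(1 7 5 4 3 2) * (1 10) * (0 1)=(0 1 7 5 4 3 2 10)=[1, 7, 10, 2, 3, 4, 6, 5, 8, 9, 0]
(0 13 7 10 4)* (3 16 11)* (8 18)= (0 13 7 10 4)(3 16 11)(8 18)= [13, 1, 2, 16, 0, 5, 6, 10, 18, 9, 4, 3, 12, 7, 14, 15, 11, 17, 8]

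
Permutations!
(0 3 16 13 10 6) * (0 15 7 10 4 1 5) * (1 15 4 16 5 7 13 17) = (0 3 5)(1 7 10 6 4 15 13 16 17) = [3, 7, 2, 5, 15, 0, 4, 10, 8, 9, 6, 11, 12, 16, 14, 13, 17, 1]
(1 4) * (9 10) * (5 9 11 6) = (1 4)(5 9 10 11 6) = [0, 4, 2, 3, 1, 9, 5, 7, 8, 10, 11, 6]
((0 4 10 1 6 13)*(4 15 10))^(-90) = ((0 15 10 1 6 13))^(-90) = (15)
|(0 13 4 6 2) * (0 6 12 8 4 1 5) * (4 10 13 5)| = 6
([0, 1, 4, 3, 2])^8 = (4)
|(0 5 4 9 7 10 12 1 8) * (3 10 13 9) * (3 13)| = 11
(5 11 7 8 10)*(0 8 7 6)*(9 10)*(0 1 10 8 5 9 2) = (0 5 11 6 1 10 9 8 2) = [5, 10, 0, 3, 4, 11, 1, 7, 2, 8, 9, 6]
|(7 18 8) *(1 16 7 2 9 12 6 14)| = |(1 16 7 18 8 2 9 12 6 14)| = 10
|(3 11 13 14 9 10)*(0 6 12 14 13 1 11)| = 14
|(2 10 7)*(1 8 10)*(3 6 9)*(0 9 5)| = |(0 9 3 6 5)(1 8 10 7 2)| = 5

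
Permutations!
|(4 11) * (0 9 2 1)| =4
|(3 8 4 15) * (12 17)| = 4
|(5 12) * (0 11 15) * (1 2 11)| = 10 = |(0 1 2 11 15)(5 12)|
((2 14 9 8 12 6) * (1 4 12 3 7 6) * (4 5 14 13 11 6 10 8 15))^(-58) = (1 4 9 5 12 15 14)(2 11)(3 10)(6 13)(7 8)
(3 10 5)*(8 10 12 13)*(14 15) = [0, 1, 2, 12, 4, 3, 6, 7, 10, 9, 5, 11, 13, 8, 15, 14] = (3 12 13 8 10 5)(14 15)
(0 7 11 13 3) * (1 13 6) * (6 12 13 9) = (0 7 11 12 13 3)(1 9 6) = [7, 9, 2, 0, 4, 5, 1, 11, 8, 6, 10, 12, 13, 3]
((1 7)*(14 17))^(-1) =(1 7)(14 17)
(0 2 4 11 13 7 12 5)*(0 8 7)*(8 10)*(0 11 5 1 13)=(0 2 4 5 10 8 7 12 1 13 11)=[2, 13, 4, 3, 5, 10, 6, 12, 7, 9, 8, 0, 1, 11]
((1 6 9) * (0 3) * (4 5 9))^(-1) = (0 3)(1 9 5 4 6)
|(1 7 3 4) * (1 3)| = 2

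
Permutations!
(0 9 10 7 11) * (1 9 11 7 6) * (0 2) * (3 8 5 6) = (0 11 2)(1 9 10 3 8 5 6) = [11, 9, 0, 8, 4, 6, 1, 7, 5, 10, 3, 2]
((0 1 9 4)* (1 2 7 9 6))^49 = ((0 2 7 9 4)(1 6))^49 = (0 4 9 7 2)(1 6)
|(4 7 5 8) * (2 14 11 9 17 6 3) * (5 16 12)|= |(2 14 11 9 17 6 3)(4 7 16 12 5 8)|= 42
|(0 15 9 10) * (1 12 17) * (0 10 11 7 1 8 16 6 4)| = 12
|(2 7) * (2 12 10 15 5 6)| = 7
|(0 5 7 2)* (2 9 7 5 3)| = 6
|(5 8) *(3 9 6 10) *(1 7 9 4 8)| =|(1 7 9 6 10 3 4 8 5)| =9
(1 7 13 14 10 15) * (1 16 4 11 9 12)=(1 7 13 14 10 15 16 4 11 9 12)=[0, 7, 2, 3, 11, 5, 6, 13, 8, 12, 15, 9, 1, 14, 10, 16, 4]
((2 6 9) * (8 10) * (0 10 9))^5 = ((0 10 8 9 2 6))^5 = (0 6 2 9 8 10)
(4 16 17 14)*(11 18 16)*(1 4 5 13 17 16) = (1 4 11 18)(5 13 17 14) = [0, 4, 2, 3, 11, 13, 6, 7, 8, 9, 10, 18, 12, 17, 5, 15, 16, 14, 1]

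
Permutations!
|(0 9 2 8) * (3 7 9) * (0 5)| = |(0 3 7 9 2 8 5)| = 7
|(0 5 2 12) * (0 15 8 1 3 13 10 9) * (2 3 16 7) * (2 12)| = |(0 5 3 13 10 9)(1 16 7 12 15 8)| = 6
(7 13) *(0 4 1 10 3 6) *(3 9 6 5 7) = (0 4 1 10 9 6)(3 5 7 13) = [4, 10, 2, 5, 1, 7, 0, 13, 8, 6, 9, 11, 12, 3]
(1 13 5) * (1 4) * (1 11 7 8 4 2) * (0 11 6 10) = (0 11 7 8 4 6 10)(1 13 5 2) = [11, 13, 1, 3, 6, 2, 10, 8, 4, 9, 0, 7, 12, 5]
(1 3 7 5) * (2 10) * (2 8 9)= (1 3 7 5)(2 10 8 9)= [0, 3, 10, 7, 4, 1, 6, 5, 9, 2, 8]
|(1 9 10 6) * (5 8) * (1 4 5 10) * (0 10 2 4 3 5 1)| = 10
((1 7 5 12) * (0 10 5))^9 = ((0 10 5 12 1 7))^9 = (0 12)(1 10)(5 7)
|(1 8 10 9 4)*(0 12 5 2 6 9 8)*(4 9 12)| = 12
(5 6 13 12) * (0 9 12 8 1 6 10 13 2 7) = (0 9 12 5 10 13 8 1 6 2 7) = [9, 6, 7, 3, 4, 10, 2, 0, 1, 12, 13, 11, 5, 8]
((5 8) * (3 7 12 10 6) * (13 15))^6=(15)(3 7 12 10 6)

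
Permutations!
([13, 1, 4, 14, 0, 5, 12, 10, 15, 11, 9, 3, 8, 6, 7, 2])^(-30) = [6, 1, 0, 3, 13, 5, 8, 7, 2, 9, 10, 11, 15, 12, 14, 4]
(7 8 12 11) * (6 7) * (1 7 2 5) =[0, 7, 5, 3, 4, 1, 2, 8, 12, 9, 10, 6, 11] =(1 7 8 12 11 6 2 5)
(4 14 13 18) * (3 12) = (3 12)(4 14 13 18) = [0, 1, 2, 12, 14, 5, 6, 7, 8, 9, 10, 11, 3, 18, 13, 15, 16, 17, 4]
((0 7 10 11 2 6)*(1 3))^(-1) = (0 6 2 11 10 7)(1 3)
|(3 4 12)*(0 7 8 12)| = 6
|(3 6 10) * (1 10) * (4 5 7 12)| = |(1 10 3 6)(4 5 7 12)| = 4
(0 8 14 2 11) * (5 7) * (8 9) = (0 9 8 14 2 11)(5 7) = [9, 1, 11, 3, 4, 7, 6, 5, 14, 8, 10, 0, 12, 13, 2]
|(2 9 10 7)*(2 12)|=5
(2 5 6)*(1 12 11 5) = (1 12 11 5 6 2) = [0, 12, 1, 3, 4, 6, 2, 7, 8, 9, 10, 5, 11]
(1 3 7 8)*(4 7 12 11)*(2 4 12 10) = (1 3 10 2 4 7 8)(11 12) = [0, 3, 4, 10, 7, 5, 6, 8, 1, 9, 2, 12, 11]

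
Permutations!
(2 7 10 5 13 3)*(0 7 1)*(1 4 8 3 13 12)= (13)(0 7 10 5 12 1)(2 4 8 3)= [7, 0, 4, 2, 8, 12, 6, 10, 3, 9, 5, 11, 1, 13]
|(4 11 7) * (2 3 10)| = |(2 3 10)(4 11 7)| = 3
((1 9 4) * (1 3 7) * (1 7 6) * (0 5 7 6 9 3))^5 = (0 3 7 4 1 5 9 6) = ((0 5 7 6 1 3 9 4))^5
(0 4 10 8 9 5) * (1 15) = (0 4 10 8 9 5)(1 15) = [4, 15, 2, 3, 10, 0, 6, 7, 9, 5, 8, 11, 12, 13, 14, 1]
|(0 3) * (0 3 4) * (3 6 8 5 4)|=6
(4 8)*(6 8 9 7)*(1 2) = (1 2)(4 9 7 6 8) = [0, 2, 1, 3, 9, 5, 8, 6, 4, 7]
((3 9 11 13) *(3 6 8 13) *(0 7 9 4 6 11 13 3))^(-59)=(0 7 9 13 11)(3 4 6 8)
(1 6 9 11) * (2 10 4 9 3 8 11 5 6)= (1 2 10 4 9 5 6 3 8 11)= [0, 2, 10, 8, 9, 6, 3, 7, 11, 5, 4, 1]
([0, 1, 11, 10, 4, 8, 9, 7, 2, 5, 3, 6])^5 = (2 8 5 9 6 11)(3 10)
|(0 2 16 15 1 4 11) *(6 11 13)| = |(0 2 16 15 1 4 13 6 11)| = 9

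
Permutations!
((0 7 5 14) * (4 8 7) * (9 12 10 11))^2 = (0 8 5)(4 7 14)(9 10)(11 12)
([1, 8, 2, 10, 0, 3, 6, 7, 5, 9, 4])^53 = [3, 10, 2, 1, 5, 0, 6, 7, 4, 9, 8]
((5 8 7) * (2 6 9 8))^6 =((2 6 9 8 7 5))^6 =(9)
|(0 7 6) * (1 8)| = 6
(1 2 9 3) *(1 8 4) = (1 2 9 3 8 4) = [0, 2, 9, 8, 1, 5, 6, 7, 4, 3]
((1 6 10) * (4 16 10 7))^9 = ((1 6 7 4 16 10))^9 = (1 4)(6 16)(7 10)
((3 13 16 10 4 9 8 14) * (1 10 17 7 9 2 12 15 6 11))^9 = ((1 10 4 2 12 15 6 11)(3 13 16 17 7 9 8 14))^9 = (1 10 4 2 12 15 6 11)(3 13 16 17 7 9 8 14)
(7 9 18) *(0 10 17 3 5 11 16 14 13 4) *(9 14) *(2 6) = (0 10 17 3 5 11 16 9 18 7 14 13 4)(2 6) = [10, 1, 6, 5, 0, 11, 2, 14, 8, 18, 17, 16, 12, 4, 13, 15, 9, 3, 7]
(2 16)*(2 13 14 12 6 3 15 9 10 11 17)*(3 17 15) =(2 16 13 14 12 6 17)(9 10 11 15) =[0, 1, 16, 3, 4, 5, 17, 7, 8, 10, 11, 15, 6, 14, 12, 9, 13, 2]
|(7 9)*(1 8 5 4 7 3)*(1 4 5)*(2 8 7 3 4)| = |(1 7 9 4 3 2 8)| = 7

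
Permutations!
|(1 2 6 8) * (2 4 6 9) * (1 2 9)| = |(9)(1 4 6 8 2)| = 5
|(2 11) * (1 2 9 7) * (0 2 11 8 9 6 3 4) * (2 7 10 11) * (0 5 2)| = 9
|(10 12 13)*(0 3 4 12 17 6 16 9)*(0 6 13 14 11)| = |(0 3 4 12 14 11)(6 16 9)(10 17 13)| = 6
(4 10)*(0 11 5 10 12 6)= [11, 1, 2, 3, 12, 10, 0, 7, 8, 9, 4, 5, 6]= (0 11 5 10 4 12 6)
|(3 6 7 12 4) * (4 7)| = |(3 6 4)(7 12)| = 6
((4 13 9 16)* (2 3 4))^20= ((2 3 4 13 9 16))^20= (2 4 9)(3 13 16)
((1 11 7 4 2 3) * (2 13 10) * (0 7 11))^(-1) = ((0 7 4 13 10 2 3 1))^(-1) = (0 1 3 2 10 13 4 7)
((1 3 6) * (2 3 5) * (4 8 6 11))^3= ((1 5 2 3 11 4 8 6))^3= (1 3 8 5 11 6 2 4)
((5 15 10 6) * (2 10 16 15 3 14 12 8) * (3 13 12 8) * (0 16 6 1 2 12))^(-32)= ((0 16 15 6 5 13)(1 2 10)(3 14 8 12))^(-32)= (0 5 15)(1 2 10)(6 16 13)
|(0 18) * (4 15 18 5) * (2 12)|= 10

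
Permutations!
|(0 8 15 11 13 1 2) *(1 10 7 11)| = 20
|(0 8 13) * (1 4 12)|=3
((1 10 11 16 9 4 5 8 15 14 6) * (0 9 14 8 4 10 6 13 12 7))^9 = ((0 9 10 11 16 14 13 12 7)(1 6)(4 5)(8 15))^9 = (16)(1 6)(4 5)(8 15)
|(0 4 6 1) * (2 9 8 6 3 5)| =9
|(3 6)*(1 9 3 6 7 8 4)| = 6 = |(1 9 3 7 8 4)|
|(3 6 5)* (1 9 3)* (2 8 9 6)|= |(1 6 5)(2 8 9 3)|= 12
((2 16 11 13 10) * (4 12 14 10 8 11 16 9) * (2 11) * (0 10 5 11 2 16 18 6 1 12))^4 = (0 4 9 2 10)(1 11 18 14 8)(5 16 12 13 6)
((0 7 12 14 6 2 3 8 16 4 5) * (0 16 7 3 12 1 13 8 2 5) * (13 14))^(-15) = (0 16 6 1 8 12 3 4 5 14 7 13 2)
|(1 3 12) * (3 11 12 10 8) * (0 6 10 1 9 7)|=10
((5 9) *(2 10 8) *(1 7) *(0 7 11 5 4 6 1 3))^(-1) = (0 3 7)(1 6 4 9 5 11)(2 8 10)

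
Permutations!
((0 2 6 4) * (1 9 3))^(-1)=((0 2 6 4)(1 9 3))^(-1)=(0 4 6 2)(1 3 9)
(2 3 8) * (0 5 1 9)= [5, 9, 3, 8, 4, 1, 6, 7, 2, 0]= (0 5 1 9)(2 3 8)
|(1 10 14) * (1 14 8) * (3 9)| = 6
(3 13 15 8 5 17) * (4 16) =(3 13 15 8 5 17)(4 16) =[0, 1, 2, 13, 16, 17, 6, 7, 5, 9, 10, 11, 12, 15, 14, 8, 4, 3]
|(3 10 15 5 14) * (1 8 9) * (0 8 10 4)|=|(0 8 9 1 10 15 5 14 3 4)|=10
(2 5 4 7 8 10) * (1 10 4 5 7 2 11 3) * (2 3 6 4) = (1 10 11 6 4 3)(2 7 8) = [0, 10, 7, 1, 3, 5, 4, 8, 2, 9, 11, 6]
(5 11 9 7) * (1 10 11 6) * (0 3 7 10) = (0 3 7 5 6 1)(9 10 11) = [3, 0, 2, 7, 4, 6, 1, 5, 8, 10, 11, 9]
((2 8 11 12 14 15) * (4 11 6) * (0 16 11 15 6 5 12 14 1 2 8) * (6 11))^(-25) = (0 8)(1 4)(2 15)(5 16)(6 12)(11 14)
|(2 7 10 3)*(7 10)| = |(2 10 3)| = 3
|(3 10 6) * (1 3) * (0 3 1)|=4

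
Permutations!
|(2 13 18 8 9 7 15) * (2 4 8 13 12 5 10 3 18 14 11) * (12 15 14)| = 24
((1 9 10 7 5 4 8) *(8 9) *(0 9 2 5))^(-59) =(0 9 10 7)(1 8)(2 5 4)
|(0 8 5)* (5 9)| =4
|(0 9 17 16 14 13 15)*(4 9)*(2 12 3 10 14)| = 12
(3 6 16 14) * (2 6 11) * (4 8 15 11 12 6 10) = (2 10 4 8 15 11)(3 12 6 16 14) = [0, 1, 10, 12, 8, 5, 16, 7, 15, 9, 4, 2, 6, 13, 3, 11, 14]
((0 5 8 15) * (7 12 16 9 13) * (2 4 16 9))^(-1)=((0 5 8 15)(2 4 16)(7 12 9 13))^(-1)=(0 15 8 5)(2 16 4)(7 13 9 12)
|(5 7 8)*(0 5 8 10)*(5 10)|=|(0 10)(5 7)|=2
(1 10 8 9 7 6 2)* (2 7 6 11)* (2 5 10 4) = (1 4 2)(5 10 8 9 6 7 11) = [0, 4, 1, 3, 2, 10, 7, 11, 9, 6, 8, 5]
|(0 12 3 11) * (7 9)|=|(0 12 3 11)(7 9)|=4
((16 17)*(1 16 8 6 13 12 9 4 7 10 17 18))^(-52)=(1 18 16)(4 10 8 13 9 7 17 6 12)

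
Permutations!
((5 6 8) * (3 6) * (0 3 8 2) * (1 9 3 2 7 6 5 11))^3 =(0 2)(1 5)(3 11)(6 7)(8 9)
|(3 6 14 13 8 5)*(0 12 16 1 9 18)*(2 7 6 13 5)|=24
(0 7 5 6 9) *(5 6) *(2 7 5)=(0 5 2 7 6 9)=[5, 1, 7, 3, 4, 2, 9, 6, 8, 0]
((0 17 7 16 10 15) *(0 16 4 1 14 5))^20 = (0 5 14 1 4 7 17)(10 16 15) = ((0 17 7 4 1 14 5)(10 15 16))^20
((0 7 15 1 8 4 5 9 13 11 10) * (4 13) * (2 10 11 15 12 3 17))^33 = (0 2 3 7 10 17 12)(1 8 13 15)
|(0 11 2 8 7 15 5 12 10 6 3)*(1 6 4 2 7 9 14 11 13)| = |(0 13 1 6 3)(2 8 9 14 11 7 15 5 12 10 4)| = 55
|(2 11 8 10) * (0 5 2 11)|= 3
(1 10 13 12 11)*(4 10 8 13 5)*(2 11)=(1 8 13 12 2 11)(4 10 5)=[0, 8, 11, 3, 10, 4, 6, 7, 13, 9, 5, 1, 2, 12]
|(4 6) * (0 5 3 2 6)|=6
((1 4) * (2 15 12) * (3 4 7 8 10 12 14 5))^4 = ((1 7 8 10 12 2 15 14 5 3 4))^4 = (1 12 5 7 2 3 8 15 4 10 14)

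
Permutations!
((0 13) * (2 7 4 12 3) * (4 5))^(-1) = (0 13)(2 3 12 4 5 7) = ((0 13)(2 7 5 4 12 3))^(-1)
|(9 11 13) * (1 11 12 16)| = 6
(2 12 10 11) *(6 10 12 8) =(12)(2 8 6 10 11) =[0, 1, 8, 3, 4, 5, 10, 7, 6, 9, 11, 2, 12]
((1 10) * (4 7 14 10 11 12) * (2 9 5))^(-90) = (1 11 12 4 7 14 10)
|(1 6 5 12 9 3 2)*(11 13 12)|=|(1 6 5 11 13 12 9 3 2)|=9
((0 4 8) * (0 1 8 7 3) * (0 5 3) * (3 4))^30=((0 3 5 4 7)(1 8))^30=(8)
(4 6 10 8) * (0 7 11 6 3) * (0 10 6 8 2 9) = (0 7 11 8 4 3 10 2 9) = [7, 1, 9, 10, 3, 5, 6, 11, 4, 0, 2, 8]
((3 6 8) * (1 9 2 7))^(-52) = ((1 9 2 7)(3 6 8))^(-52) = (9)(3 8 6)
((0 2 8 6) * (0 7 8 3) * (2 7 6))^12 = ((0 7 8 2 3))^12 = (0 8 3 7 2)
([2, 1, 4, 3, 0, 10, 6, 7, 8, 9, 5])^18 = [0, 1, 2, 3, 4, 5, 6, 7, 8, 9, 10]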